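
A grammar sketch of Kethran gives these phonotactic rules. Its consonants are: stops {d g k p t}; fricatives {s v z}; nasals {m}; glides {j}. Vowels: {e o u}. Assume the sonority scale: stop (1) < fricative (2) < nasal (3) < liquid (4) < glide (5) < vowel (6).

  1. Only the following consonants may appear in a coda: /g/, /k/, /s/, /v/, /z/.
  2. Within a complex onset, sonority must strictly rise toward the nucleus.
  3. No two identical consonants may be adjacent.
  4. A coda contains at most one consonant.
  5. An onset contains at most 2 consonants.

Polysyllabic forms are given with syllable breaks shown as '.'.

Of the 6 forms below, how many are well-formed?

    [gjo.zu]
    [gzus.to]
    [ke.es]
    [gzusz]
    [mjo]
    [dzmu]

[gjo.zu] — σ1 onset /gj/ (1→5 rises), coda /∅/ ok; σ2 onset /z/, coda /∅/ ok → well-formed
[gzus.to] — σ1 onset /gz/ (1→2 rises), coda /s/ ok; σ2 onset /t/, coda /∅/ ok → well-formed
[ke.es] — σ1 onset /k/, coda /∅/ ok; σ2 onset /∅/, coda /s/ ok → well-formed
[gzusz] — violates constraint 4: syllable 1 coda /sz/ has 2 consonants (> 1) → ill-formed
[mjo] — σ1 onset /mj/ (3→5 rises), coda /∅/ ok → well-formed
[dzmu] — violates constraint 5: syllable 1 onset /dzm/ has 3 consonants (> 2) → ill-formed
Well-formed: [gjo.zu], [gzus.to], [ke.es], [mjo] → 4.

4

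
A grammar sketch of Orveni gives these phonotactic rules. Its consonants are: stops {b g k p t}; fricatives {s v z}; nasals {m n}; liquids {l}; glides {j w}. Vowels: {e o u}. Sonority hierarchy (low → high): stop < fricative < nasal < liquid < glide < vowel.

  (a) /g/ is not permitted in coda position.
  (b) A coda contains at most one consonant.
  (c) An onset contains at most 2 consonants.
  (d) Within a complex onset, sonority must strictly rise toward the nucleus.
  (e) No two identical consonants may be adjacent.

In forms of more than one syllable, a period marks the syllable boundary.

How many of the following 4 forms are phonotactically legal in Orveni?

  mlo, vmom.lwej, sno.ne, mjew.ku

mlo — σ1 onset /ml/ (3→4 rises), coda /∅/ ok → phonotactically legal
vmom.lwej — σ1 onset /vm/ (2→3 rises), coda /m/ ok; σ2 onset /lw/ (4→5 rises), coda /j/ ok → phonotactically legal
sno.ne — σ1 onset /sn/ (2→3 rises), coda /∅/ ok; σ2 onset /n/, coda /∅/ ok → phonotactically legal
mjew.ku — σ1 onset /mj/ (3→5 rises), coda /w/ ok; σ2 onset /k/, coda /∅/ ok → phonotactically legal
Phonotactically legal: mlo, vmom.lwej, sno.ne, mjew.ku → 4.

4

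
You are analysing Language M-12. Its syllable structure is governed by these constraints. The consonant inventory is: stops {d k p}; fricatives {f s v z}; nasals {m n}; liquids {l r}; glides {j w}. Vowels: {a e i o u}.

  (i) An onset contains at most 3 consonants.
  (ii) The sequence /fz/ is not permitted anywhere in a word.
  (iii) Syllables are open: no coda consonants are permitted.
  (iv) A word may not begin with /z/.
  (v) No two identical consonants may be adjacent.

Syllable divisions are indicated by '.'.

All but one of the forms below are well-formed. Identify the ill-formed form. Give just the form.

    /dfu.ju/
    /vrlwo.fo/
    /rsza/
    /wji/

/vrlwo.fo/

/dfu.ju/ — σ1 onset /df/ (2C), coda /∅/ ok; σ2 onset /j/, coda /∅/ ok → well-formed
/vrlwo.fo/ — violates constraint (i): syllable 1 onset /vrlw/ has 4 consonants (> 3) → ill-formed
/rsza/ — σ1 onset /rsz/ (3C), coda /∅/ ok → well-formed
/wji/ — σ1 onset /wj/ (2C), coda /∅/ ok → well-formed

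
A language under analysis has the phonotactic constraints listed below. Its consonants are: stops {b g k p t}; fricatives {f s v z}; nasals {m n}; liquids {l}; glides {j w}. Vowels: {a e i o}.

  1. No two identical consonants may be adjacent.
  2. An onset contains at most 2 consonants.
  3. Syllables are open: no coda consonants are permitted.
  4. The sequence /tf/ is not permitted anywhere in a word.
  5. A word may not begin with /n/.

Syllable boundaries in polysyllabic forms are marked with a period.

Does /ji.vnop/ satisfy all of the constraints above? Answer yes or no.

no

/ji.vnop/ — violates constraint 3: syllable 2 coda /p/ has 1 consonant (> 0) → phonotactically illegal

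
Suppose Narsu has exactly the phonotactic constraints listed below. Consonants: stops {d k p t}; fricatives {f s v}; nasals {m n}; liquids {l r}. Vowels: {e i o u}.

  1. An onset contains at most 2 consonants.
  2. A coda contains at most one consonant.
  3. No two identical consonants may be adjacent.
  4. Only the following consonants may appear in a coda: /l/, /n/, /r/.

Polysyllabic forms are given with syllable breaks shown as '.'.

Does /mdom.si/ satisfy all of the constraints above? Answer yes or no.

/mdom.si/ — violates constraint 4: syllable 1 coda contains /m/, which is not a licensed coda consonant → not permitted

no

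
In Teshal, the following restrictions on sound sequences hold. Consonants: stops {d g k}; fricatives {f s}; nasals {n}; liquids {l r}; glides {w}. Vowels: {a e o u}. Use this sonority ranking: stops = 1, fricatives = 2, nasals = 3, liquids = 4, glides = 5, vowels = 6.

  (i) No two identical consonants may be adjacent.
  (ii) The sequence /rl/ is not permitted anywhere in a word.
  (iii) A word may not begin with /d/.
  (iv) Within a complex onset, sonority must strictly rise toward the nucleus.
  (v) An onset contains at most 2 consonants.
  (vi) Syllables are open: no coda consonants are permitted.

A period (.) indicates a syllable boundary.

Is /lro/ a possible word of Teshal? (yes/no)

no

/lro/ — violates constraint (iv): syllable 1 onset /lr/: /l/ (liquid, 4) → /r/ (liquid, 4) does not rise → illicit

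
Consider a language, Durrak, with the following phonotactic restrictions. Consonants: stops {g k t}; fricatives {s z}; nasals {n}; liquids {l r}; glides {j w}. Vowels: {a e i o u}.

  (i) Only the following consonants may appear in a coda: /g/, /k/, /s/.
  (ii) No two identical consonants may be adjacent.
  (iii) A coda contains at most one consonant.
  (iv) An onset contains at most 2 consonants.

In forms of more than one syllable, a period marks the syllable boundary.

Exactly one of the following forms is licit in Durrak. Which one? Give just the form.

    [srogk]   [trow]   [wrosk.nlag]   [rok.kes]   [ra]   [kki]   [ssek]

[ra]

[srogk] — violates constraint (iii): syllable 1 coda /gk/ has 2 consonants (> 1) → illicit
[trow] — violates constraint (i): syllable 1 coda contains /w/, which is not a licensed coda consonant → illicit
[wrosk.nlag] — violates constraint (iii): syllable 1 coda /sk/ has 2 consonants (> 1) → illicit
[rok.kes] — violates constraint (ii): adjacent identical consonants /kk/ → illicit
[ra] — σ1 onset /r/, coda /∅/ ok → licit
[kki] — violates constraint (ii): adjacent identical consonants /kk/ → illicit
[ssek] — violates constraint (ii): adjacent identical consonants /ss/ → illicit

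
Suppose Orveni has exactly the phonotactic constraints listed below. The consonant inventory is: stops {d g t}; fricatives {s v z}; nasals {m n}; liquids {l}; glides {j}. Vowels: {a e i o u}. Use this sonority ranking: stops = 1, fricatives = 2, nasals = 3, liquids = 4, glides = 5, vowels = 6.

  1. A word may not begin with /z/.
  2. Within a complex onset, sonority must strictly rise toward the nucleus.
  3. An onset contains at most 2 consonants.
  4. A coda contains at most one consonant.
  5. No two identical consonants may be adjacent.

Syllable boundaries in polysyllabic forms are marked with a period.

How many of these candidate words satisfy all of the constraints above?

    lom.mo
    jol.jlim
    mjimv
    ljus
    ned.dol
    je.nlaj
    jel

lom.mo — violates constraint 5: adjacent identical consonants /mm/ → ill-formed
jol.jlim — violates constraint 2: syllable 2 onset /jl/: /j/ (glide, 5) → /l/ (liquid, 4) does not rise → ill-formed
mjimv — violates constraint 4: syllable 1 coda /mv/ has 2 consonants (> 1) → ill-formed
ljus — σ1 onset /lj/ (4→5 rises), coda /s/ ok → well-formed
ned.dol — violates constraint 5: adjacent identical consonants /dd/ → ill-formed
je.nlaj — σ1 onset /j/, coda /∅/ ok; σ2 onset /nl/ (3→4 rises), coda /j/ ok → well-formed
jel — σ1 onset /j/, coda /l/ ok → well-formed
Well-formed: ljus, je.nlaj, jel → 3.

3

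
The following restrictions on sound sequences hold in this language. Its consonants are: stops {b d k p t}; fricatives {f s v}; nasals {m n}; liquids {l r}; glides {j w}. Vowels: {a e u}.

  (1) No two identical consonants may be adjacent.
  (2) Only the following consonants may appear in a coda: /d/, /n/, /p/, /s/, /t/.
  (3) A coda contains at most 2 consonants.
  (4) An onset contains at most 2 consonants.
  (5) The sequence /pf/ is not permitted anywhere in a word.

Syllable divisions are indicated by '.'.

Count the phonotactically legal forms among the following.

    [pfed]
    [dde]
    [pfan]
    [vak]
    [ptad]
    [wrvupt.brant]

1

[pfed] — violates constraint 5: contains banned sequence /pf/ → phonotactically illegal
[dde] — violates constraint 1: adjacent identical consonants /dd/ → phonotactically illegal
[pfan] — violates constraint 5: contains banned sequence /pf/ → phonotactically illegal
[vak] — violates constraint 2: syllable 1 coda contains /k/, which is not a licensed coda consonant → phonotactically illegal
[ptad] — σ1 onset /pt/ (2C), coda /d/ ok → phonotactically legal
[wrvupt.brant] — violates constraint 4: syllable 1 onset /wrv/ has 3 consonants (> 2) → phonotactically illegal
Phonotactically legal: [ptad] → 1.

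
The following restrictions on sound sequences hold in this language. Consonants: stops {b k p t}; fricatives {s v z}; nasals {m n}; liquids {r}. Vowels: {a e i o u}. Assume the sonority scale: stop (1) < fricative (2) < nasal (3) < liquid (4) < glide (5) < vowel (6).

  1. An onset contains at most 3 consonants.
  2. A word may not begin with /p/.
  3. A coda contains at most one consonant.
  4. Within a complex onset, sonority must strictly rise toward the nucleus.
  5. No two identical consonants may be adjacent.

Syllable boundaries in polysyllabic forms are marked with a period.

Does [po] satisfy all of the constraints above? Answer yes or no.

no

[po] — violates constraint 2: word begins with /p/ → illicit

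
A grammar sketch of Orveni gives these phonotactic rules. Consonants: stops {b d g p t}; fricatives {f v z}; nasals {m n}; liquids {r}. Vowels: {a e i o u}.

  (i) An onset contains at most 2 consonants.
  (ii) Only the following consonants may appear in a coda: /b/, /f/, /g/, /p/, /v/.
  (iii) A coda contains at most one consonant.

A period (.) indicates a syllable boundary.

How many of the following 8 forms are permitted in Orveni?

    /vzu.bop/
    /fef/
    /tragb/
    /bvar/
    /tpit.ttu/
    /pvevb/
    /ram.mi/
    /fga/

/vzu.bop/ — σ1 onset /vz/ (2C), coda /∅/ ok; σ2 onset /b/, coda /p/ ok → permitted
/fef/ — σ1 onset /f/, coda /f/ ok → permitted
/tragb/ — violates constraint (iii): syllable 1 coda /gb/ has 2 consonants (> 1) → not permitted
/bvar/ — violates constraint (ii): syllable 1 coda contains /r/, which is not a licensed coda consonant → not permitted
/tpit.ttu/ — violates constraint (ii): syllable 1 coda contains /t/, which is not a licensed coda consonant → not permitted
/pvevb/ — violates constraint (iii): syllable 1 coda /vb/ has 2 consonants (> 1) → not permitted
/ram.mi/ — violates constraint (ii): syllable 1 coda contains /m/, which is not a licensed coda consonant → not permitted
/fga/ — σ1 onset /fg/ (2C), coda /∅/ ok → permitted
Permitted: /vzu.bop/, /fef/, /fga/ → 3.

3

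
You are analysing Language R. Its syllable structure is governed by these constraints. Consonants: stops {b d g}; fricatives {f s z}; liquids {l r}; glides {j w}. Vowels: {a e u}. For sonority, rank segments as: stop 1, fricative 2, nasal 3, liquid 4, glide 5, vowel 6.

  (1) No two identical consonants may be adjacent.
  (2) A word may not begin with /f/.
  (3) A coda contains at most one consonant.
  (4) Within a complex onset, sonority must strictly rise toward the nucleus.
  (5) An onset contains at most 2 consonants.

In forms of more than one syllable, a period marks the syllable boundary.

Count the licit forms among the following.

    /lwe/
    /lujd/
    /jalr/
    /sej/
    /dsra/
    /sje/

3

/lwe/ — σ1 onset /lw/ (4→5 rises), coda /∅/ ok → licit
/lujd/ — violates constraint 3: syllable 1 coda /jd/ has 2 consonants (> 1) → illicit
/jalr/ — violates constraint 3: syllable 1 coda /lr/ has 2 consonants (> 1) → illicit
/sej/ — σ1 onset /s/, coda /j/ ok → licit
/dsra/ — violates constraint 5: syllable 1 onset /dsr/ has 3 consonants (> 2) → illicit
/sje/ — σ1 onset /sj/ (2→5 rises), coda /∅/ ok → licit
Licit: /lwe/, /sej/, /sje/ → 3.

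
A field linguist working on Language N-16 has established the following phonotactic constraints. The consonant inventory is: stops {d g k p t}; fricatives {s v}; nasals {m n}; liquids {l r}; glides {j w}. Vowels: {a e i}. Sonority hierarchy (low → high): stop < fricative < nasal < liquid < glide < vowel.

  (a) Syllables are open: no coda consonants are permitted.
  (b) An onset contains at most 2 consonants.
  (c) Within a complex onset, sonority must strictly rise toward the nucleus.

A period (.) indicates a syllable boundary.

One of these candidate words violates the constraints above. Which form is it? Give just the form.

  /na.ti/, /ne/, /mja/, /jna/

/jna/

/na.ti/ — σ1 onset /n/, coda /∅/ ok; σ2 onset /t/, coda /∅/ ok → well-formed
/ne/ — σ1 onset /n/, coda /∅/ ok → well-formed
/mja/ — σ1 onset /mj/ (3→5 rises), coda /∅/ ok → well-formed
/jna/ — violates constraint (c): syllable 1 onset /jn/: /j/ (glide, 5) → /n/ (nasal, 3) does not rise → ill-formed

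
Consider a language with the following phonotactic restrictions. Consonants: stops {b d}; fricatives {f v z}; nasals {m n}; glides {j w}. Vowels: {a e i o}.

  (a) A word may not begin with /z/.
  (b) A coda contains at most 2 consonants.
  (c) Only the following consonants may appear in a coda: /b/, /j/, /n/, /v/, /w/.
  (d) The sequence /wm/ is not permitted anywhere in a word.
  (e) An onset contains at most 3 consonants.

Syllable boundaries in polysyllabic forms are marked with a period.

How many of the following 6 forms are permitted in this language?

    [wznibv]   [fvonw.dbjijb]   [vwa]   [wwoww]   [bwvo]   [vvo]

6

[wznibv] — σ1 onset /wzn/ (3C), coda /bv/ (2C) ok → permitted
[fvonw.dbjijb] — σ1 onset /fv/ (2C), coda /nw/ (2C) ok; σ2 onset /dbj/ (3C), coda /jb/ (2C) ok → permitted
[vwa] — σ1 onset /vw/ (2C), coda /∅/ ok → permitted
[wwoww] — σ1 onset /ww/ (2C), coda /ww/ (2C) ok → permitted
[bwvo] — σ1 onset /bwv/ (3C), coda /∅/ ok → permitted
[vvo] — σ1 onset /vv/ (2C), coda /∅/ ok → permitted
Permitted: [wznibv], [fvonw.dbjijb], [vwa], [wwoww], [bwvo], [vvo] → 6.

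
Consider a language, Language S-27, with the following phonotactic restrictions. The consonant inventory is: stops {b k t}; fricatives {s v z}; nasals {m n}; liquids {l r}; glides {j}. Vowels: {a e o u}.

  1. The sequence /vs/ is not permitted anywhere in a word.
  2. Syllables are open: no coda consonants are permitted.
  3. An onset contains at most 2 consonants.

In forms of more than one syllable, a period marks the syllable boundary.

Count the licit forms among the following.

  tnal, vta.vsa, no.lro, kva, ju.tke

3

tnal — violates constraint 2: syllable 1 coda /l/ has 1 consonant (> 0) → illicit
vta.vsa — violates constraint 1: contains banned sequence /vs/ → illicit
no.lro — σ1 onset /n/, coda /∅/ ok; σ2 onset /lr/ (2C), coda /∅/ ok → licit
kva — σ1 onset /kv/ (2C), coda /∅/ ok → licit
ju.tke — σ1 onset /j/, coda /∅/ ok; σ2 onset /tk/ (2C), coda /∅/ ok → licit
Licit: no.lro, kva, ju.tke → 3.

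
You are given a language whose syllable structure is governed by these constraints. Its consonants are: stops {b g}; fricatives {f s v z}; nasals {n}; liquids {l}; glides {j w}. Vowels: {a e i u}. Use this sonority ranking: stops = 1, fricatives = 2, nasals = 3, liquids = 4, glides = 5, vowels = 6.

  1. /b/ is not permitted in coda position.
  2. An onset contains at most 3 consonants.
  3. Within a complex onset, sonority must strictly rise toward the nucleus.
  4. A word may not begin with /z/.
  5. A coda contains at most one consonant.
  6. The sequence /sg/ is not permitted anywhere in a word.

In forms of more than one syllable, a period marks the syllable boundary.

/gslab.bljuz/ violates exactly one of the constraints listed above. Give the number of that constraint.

/gslab.bljuz/: syllable 1 coda contains /b/.
This is a violation of constraint 1: "/b/ is not permitted in coda position."
The remaining constraints (2, 3, 4, 5, 6) are satisfied.

1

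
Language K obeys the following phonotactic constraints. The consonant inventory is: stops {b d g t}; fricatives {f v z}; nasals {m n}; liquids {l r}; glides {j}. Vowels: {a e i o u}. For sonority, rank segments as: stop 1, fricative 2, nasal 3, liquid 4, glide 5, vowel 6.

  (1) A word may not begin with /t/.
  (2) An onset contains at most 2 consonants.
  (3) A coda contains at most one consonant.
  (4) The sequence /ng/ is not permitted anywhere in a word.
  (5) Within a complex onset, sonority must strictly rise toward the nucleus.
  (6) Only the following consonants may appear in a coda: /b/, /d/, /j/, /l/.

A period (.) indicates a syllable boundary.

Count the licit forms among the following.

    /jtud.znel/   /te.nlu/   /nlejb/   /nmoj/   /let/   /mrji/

/jtud.znel/ — violates constraint 5: syllable 1 onset /jt/: /j/ (glide, 5) → /t/ (stop, 1) does not rise → illicit
/te.nlu/ — violates constraint 1: word begins with /t/ → illicit
/nlejb/ — violates constraint 3: syllable 1 coda /jb/ has 2 consonants (> 1) → illicit
/nmoj/ — violates constraint 5: syllable 1 onset /nm/: /n/ (nasal, 3) → /m/ (nasal, 3) does not rise → illicit
/let/ — violates constraint 6: syllable 1 coda contains /t/, which is not a licensed coda consonant → illicit
/mrji/ — violates constraint 2: syllable 1 onset /mrj/ has 3 consonants (> 2) → illicit
No form is licit → 0.

0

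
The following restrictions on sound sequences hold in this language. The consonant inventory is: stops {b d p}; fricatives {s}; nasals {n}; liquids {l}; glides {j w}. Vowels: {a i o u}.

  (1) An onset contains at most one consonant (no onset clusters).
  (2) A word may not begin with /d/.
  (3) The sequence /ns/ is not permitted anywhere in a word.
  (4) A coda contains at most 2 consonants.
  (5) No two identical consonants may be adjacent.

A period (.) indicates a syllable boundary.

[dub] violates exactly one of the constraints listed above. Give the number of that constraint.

2

[dub]: word begins with /d/.
This is a violation of constraint 2: "A word may not begin with /d/."
The remaining constraints (1, 3, 4, 5) are satisfied.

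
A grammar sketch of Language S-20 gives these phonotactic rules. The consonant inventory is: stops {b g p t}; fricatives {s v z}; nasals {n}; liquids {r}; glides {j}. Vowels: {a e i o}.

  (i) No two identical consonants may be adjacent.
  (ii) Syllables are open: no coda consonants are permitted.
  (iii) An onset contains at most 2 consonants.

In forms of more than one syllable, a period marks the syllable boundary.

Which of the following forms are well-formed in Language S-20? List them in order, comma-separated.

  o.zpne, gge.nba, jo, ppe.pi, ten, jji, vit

jo

o.zpne — violates constraint (iii): syllable 2 onset /zpn/ has 3 consonants (> 2) → ill-formed
gge.nba — violates constraint (i): adjacent identical consonants /gg/ → ill-formed
jo — σ1 onset /j/, coda /∅/ ok → well-formed
ppe.pi — violates constraint (i): adjacent identical consonants /pp/ → ill-formed
ten — violates constraint (ii): syllable 1 coda /n/ has 1 consonant (> 0) → ill-formed
jji — violates constraint (i): adjacent identical consonants /jj/ → ill-formed
vit — violates constraint (ii): syllable 1 coda /t/ has 1 consonant (> 0) → ill-formed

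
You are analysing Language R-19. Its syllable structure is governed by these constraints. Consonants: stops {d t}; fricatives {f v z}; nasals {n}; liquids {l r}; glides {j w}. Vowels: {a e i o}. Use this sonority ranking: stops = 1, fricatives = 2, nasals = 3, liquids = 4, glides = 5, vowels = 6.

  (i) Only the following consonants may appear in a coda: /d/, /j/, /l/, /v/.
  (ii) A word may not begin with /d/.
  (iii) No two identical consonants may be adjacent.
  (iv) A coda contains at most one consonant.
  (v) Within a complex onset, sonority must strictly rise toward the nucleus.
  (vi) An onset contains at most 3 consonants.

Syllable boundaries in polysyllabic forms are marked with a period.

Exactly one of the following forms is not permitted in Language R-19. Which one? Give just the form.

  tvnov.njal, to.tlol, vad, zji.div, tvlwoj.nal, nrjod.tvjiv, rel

tvnov.njal — σ1 onset /tvn/ (1→2→3 rises), coda /v/ ok; σ2 onset /nj/ (3→5 rises), coda /l/ ok → permitted
to.tlol — σ1 onset /t/, coda /∅/ ok; σ2 onset /tl/ (1→4 rises), coda /l/ ok → permitted
vad — σ1 onset /v/, coda /d/ ok → permitted
zji.div — σ1 onset /zj/ (2→5 rises), coda /∅/ ok; σ2 onset /d/, coda /v/ ok → permitted
tvlwoj.nal — violates constraint (vi): syllable 1 onset /tvlw/ has 4 consonants (> 3) → not permitted
nrjod.tvjiv — σ1 onset /nrj/ (3→4→5 rises), coda /d/ ok; σ2 onset /tvj/ (1→2→5 rises), coda /v/ ok → permitted
rel — σ1 onset /r/, coda /l/ ok → permitted

tvlwoj.nal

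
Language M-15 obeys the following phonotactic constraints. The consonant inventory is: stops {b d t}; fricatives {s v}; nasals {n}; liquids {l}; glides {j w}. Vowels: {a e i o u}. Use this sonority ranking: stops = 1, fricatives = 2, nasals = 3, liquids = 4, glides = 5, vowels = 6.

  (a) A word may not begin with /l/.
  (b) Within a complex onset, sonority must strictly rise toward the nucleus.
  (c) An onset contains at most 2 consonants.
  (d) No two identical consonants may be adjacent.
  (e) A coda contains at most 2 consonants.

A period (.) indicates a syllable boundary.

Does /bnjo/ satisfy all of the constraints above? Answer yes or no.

no

/bnjo/ — violates constraint (c): syllable 1 onset /bnj/ has 3 consonants (> 2) → ill-formed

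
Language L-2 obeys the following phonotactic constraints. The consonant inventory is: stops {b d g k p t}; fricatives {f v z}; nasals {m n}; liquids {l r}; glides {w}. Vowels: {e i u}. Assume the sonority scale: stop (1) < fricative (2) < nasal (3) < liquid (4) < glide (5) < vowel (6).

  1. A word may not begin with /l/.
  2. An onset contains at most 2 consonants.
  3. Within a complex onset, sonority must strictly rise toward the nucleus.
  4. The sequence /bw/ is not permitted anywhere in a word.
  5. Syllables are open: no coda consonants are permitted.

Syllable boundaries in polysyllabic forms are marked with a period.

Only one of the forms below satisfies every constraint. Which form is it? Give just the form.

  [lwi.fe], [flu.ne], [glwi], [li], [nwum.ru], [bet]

[lwi.fe] — violates constraint 1: word begins with /l/ → not permitted
[flu.ne] — σ1 onset /fl/ (2→4 rises), coda /∅/ ok; σ2 onset /n/, coda /∅/ ok → permitted
[glwi] — violates constraint 2: syllable 1 onset /glw/ has 3 consonants (> 2) → not permitted
[li] — violates constraint 1: word begins with /l/ → not permitted
[nwum.ru] — violates constraint 5: syllable 1 coda /m/ has 1 consonant (> 0) → not permitted
[bet] — violates constraint 5: syllable 1 coda /t/ has 1 consonant (> 0) → not permitted

[flu.ne]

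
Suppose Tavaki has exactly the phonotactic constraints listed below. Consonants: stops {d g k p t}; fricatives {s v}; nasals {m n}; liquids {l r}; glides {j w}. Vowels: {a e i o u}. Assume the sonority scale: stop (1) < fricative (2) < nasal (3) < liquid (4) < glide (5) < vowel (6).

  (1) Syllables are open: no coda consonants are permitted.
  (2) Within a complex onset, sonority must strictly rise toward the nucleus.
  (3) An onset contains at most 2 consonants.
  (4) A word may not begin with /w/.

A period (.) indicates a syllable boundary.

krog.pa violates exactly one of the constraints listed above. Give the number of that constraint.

1

krog.pa: syllable 1 coda /g/ has 1 consonant (> 0).
This is a violation of constraint 1: "Syllables are open: no coda consonants are permitted."
The remaining constraints (2, 3, 4) are satisfied.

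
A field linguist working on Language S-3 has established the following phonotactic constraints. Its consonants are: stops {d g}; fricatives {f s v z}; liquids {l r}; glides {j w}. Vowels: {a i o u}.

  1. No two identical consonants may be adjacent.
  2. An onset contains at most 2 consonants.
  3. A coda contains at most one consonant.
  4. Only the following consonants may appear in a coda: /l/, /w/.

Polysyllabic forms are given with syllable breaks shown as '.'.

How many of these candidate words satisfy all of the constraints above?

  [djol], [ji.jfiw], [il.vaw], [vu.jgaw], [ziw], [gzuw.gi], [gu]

7

[djol] — σ1 onset /dj/ (2C), coda /l/ ok → permitted
[ji.jfiw] — σ1 onset /j/, coda /∅/ ok; σ2 onset /jf/ (2C), coda /w/ ok → permitted
[il.vaw] — σ1 onset /∅/, coda /l/ ok; σ2 onset /v/, coda /w/ ok → permitted
[vu.jgaw] — σ1 onset /v/, coda /∅/ ok; σ2 onset /jg/ (2C), coda /w/ ok → permitted
[ziw] — σ1 onset /z/, coda /w/ ok → permitted
[gzuw.gi] — σ1 onset /gz/ (2C), coda /w/ ok; σ2 onset /g/, coda /∅/ ok → permitted
[gu] — σ1 onset /g/, coda /∅/ ok → permitted
Permitted: [djol], [ji.jfiw], [il.vaw], [vu.jgaw], [ziw], [gzuw.gi], [gu] → 7.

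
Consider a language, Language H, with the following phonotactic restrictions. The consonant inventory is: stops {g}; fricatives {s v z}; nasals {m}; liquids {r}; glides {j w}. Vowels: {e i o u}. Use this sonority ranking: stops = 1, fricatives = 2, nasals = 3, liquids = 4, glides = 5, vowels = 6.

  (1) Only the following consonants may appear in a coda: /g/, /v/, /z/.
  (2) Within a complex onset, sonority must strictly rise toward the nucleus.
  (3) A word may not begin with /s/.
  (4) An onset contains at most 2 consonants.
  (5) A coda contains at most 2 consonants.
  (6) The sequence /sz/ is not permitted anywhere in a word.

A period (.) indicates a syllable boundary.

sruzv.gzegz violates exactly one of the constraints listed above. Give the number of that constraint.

sruzv.gzegz: word begins with /s/.
This is a violation of constraint 3: "A word may not begin with /s/."
The remaining constraints (1, 2, 4, 5, 6) are satisfied.

3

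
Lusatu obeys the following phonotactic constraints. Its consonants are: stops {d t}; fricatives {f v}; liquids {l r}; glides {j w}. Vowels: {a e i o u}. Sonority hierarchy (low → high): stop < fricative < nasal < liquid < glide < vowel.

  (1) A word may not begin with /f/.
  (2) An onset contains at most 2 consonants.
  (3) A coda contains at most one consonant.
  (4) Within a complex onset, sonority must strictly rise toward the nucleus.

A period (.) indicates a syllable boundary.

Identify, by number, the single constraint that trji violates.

trji: syllable 1 onset /trj/ has 3 consonants (> 2).
This is a violation of constraint 2: "An onset contains at most 2 consonants."
The remaining constraints (1, 3, 4) are satisfied.

2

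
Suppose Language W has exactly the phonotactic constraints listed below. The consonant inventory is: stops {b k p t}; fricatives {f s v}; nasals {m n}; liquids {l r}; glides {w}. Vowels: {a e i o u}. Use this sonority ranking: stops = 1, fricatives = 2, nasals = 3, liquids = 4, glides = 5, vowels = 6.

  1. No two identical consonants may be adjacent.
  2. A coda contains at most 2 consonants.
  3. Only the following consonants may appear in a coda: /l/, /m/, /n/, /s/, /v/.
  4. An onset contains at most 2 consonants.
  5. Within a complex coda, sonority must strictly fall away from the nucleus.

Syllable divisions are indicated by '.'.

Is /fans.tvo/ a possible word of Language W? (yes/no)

/fans.tvo/ — σ1 onset /f/, coda /ns/ (3→2 falls) ok; σ2 onset /tv/ (2C), coda /∅/ ok → well-formed

yes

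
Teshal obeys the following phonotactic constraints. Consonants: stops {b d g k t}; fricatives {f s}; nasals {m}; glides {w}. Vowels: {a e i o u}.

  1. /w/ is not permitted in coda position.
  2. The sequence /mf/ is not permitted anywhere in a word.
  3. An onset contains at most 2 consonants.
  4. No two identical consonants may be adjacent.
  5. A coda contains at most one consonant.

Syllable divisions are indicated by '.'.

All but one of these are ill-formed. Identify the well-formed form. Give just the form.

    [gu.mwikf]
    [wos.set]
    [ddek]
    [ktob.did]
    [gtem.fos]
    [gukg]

[gu.mwikf] — violates constraint 5: syllable 2 coda /kf/ has 2 consonants (> 1) → ill-formed
[wos.set] — violates constraint 4: adjacent identical consonants /ss/ → ill-formed
[ddek] — violates constraint 4: adjacent identical consonants /dd/ → ill-formed
[ktob.did] — σ1 onset /kt/ (2C), coda /b/ ok; σ2 onset /d/, coda /d/ ok → well-formed
[gtem.fos] — violates constraint 2: contains banned sequence /mf/ → ill-formed
[gukg] — violates constraint 5: syllable 1 coda /kg/ has 2 consonants (> 1) → ill-formed

[ktob.did]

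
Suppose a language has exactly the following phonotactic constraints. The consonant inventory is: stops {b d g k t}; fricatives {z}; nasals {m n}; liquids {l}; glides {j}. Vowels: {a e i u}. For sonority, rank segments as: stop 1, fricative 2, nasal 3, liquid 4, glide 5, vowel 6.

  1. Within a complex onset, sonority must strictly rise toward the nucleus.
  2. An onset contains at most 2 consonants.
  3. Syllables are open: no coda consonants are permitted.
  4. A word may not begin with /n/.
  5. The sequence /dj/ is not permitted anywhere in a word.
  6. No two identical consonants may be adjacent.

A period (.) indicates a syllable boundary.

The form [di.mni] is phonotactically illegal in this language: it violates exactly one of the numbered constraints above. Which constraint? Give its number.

[di.mni]: syllable 2 onset /mn/: /m/ (nasal, 3) → /n/ (nasal, 3) does not rise.
This is a violation of constraint 1: "Within a complex onset, sonority must strictly rise toward the nucleus."
The remaining constraints (2, 3, 4, 5, 6) are satisfied.

1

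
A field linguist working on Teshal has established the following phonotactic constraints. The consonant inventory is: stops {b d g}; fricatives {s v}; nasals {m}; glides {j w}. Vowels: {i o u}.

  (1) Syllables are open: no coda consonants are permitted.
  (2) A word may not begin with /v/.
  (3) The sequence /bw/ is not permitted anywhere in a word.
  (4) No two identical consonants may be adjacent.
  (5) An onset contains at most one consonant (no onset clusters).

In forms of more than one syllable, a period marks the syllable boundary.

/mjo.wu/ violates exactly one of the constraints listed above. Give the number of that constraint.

/mjo.wu/: syllable 1 onset /mj/ has 2 consonants (> 1).
This is a violation of constraint 5: "An onset contains at most one consonant (no onset clusters)."
The remaining constraints (1, 2, 3, 4) are satisfied.

5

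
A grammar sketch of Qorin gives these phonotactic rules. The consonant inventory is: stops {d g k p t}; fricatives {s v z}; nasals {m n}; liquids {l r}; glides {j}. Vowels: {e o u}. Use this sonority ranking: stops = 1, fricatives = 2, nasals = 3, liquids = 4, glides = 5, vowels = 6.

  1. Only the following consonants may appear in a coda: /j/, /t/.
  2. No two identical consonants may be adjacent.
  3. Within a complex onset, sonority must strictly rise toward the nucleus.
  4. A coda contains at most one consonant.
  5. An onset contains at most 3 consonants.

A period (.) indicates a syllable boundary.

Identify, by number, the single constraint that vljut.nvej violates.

vljut.nvej: syllable 2 onset /nv/: /n/ (nasal, 3) → /v/ (fricative, 2) does not rise.
This is a violation of constraint 3: "Within a complex onset, sonority must strictly rise toward the nucleus."
The remaining constraints (1, 2, 4, 5) are satisfied.

3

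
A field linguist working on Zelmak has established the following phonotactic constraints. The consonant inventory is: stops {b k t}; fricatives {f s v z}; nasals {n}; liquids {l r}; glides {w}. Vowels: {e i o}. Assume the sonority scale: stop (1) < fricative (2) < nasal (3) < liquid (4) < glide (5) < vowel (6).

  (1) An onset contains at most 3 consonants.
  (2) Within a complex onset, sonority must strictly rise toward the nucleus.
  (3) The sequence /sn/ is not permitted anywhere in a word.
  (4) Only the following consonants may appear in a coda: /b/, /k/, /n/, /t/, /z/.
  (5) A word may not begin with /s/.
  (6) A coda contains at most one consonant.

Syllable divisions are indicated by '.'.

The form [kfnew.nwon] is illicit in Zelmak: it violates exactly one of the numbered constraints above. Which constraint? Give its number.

[kfnew.nwon]: syllable 1 coda contains /w/, which is not a licensed coda consonant.
This is a violation of constraint 4: "Only the following consonants may appear in a coda: /b/, /k/, /n/, /t/, /z/."
The remaining constraints (1, 2, 3, 5, 6) are satisfied.

4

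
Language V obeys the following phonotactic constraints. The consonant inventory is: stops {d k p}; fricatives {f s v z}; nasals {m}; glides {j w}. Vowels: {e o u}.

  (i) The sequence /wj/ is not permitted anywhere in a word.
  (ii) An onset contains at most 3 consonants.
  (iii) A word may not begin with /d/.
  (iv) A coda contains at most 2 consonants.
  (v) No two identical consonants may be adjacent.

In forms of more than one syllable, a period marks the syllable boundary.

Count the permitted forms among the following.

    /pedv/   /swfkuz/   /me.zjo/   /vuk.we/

3

/pedv/ — σ1 onset /p/, coda /dv/ (2C) ok → permitted
/swfkuz/ — violates constraint (ii): syllable 1 onset /swfk/ has 4 consonants (> 3) → not permitted
/me.zjo/ — σ1 onset /m/, coda /∅/ ok; σ2 onset /zj/ (2C), coda /∅/ ok → permitted
/vuk.we/ — σ1 onset /v/, coda /k/ ok; σ2 onset /w/, coda /∅/ ok → permitted
Permitted: /pedv/, /me.zjo/, /vuk.we/ → 3.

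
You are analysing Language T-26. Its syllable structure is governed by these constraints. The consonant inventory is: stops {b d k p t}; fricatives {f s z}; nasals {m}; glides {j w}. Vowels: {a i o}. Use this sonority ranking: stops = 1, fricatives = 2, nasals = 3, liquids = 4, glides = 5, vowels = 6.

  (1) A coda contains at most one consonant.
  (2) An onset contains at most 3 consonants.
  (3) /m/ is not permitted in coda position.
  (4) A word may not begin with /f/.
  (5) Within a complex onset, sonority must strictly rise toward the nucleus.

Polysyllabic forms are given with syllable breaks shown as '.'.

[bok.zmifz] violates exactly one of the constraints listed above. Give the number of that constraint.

[bok.zmifz]: syllable 2 coda /fz/ has 2 consonants (> 1).
This is a violation of constraint 1: "A coda contains at most one consonant."
The remaining constraints (2, 3, 4, 5) are satisfied.

1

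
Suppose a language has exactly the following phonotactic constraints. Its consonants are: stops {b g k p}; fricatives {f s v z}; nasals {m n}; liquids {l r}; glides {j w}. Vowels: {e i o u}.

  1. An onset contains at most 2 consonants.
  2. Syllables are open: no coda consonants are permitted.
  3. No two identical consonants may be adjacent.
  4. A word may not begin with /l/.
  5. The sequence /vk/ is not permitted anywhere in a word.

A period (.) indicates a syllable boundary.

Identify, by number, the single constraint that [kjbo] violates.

[kjbo]: syllable 1 onset /kjb/ has 3 consonants (> 2).
This is a violation of constraint 1: "An onset contains at most 2 consonants."
The remaining constraints (2, 3, 4, 5) are satisfied.

1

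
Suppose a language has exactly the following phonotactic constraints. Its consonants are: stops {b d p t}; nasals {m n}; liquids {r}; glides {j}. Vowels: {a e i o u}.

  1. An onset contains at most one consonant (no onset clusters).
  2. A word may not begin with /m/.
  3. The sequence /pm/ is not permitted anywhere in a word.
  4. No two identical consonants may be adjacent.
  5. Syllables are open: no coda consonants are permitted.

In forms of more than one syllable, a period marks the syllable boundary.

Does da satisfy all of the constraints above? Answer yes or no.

yes

da — σ1 onset /d/, coda /∅/ ok → phonotactically legal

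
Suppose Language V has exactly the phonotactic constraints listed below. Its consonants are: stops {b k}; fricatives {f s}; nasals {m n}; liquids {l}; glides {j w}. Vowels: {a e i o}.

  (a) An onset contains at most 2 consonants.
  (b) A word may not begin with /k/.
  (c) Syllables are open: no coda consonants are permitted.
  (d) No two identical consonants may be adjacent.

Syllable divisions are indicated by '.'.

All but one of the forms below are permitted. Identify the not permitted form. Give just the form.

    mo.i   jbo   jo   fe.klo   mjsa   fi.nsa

mjsa

mo.i — σ1 onset /m/, coda /∅/ ok; σ2 onset /∅/, coda /∅/ ok → permitted
jbo — σ1 onset /jb/ (2C), coda /∅/ ok → permitted
jo — σ1 onset /j/, coda /∅/ ok → permitted
fe.klo — σ1 onset /f/, coda /∅/ ok; σ2 onset /kl/ (2C), coda /∅/ ok → permitted
mjsa — violates constraint (a): syllable 1 onset /mjs/ has 3 consonants (> 2) → not permitted
fi.nsa — σ1 onset /f/, coda /∅/ ok; σ2 onset /ns/ (2C), coda /∅/ ok → permitted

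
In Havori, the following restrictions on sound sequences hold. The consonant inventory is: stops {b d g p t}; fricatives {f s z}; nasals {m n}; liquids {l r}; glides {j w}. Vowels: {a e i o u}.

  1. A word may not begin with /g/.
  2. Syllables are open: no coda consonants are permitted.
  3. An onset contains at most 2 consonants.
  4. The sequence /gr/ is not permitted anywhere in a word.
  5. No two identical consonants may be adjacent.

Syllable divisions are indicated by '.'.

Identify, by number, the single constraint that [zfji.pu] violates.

3

[zfji.pu]: syllable 1 onset /zfj/ has 3 consonants (> 2).
This is a violation of constraint 3: "An onset contains at most 2 consonants."
The remaining constraints (1, 2, 4, 5) are satisfied.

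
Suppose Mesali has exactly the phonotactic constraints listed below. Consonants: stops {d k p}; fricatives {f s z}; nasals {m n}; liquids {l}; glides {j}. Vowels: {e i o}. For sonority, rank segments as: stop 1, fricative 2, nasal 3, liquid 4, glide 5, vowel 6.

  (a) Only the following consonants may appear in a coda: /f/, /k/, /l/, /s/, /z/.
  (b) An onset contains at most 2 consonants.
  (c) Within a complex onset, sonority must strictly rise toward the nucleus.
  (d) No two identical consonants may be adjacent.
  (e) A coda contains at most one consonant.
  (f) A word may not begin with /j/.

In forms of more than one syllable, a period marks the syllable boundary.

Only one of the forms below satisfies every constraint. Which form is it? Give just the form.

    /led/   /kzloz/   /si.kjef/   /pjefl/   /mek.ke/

/si.kjef/

/led/ — violates constraint (a): syllable 1 coda contains /d/, which is not a licensed coda consonant → phonotactically illegal
/kzloz/ — violates constraint (b): syllable 1 onset /kzl/ has 3 consonants (> 2) → phonotactically illegal
/si.kjef/ — σ1 onset /s/, coda /∅/ ok; σ2 onset /kj/ (1→5 rises), coda /f/ ok → phonotactically legal
/pjefl/ — violates constraint (e): syllable 1 coda /fl/ has 2 consonants (> 1) → phonotactically illegal
/mek.ke/ — violates constraint (d): adjacent identical consonants /kk/ → phonotactically illegal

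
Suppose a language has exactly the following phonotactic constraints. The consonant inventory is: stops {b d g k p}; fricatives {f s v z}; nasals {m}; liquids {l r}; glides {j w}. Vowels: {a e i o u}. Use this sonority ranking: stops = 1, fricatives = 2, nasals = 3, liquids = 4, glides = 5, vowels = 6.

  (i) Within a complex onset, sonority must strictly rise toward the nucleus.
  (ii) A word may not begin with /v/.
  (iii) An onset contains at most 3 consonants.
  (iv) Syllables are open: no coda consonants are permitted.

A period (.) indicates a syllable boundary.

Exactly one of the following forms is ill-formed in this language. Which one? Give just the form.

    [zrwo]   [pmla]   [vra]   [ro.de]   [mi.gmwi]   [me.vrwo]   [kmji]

[zrwo] — σ1 onset /zrw/ (2→4→5 rises), coda /∅/ ok → well-formed
[pmla] — σ1 onset /pml/ (1→3→4 rises), coda /∅/ ok → well-formed
[vra] — violates constraint (ii): word begins with /v/ → ill-formed
[ro.de] — σ1 onset /r/, coda /∅/ ok; σ2 onset /d/, coda /∅/ ok → well-formed
[mi.gmwi] — σ1 onset /m/, coda /∅/ ok; σ2 onset /gmw/ (1→3→5 rises), coda /∅/ ok → well-formed
[me.vrwo] — σ1 onset /m/, coda /∅/ ok; σ2 onset /vrw/ (2→4→5 rises), coda /∅/ ok → well-formed
[kmji] — σ1 onset /kmj/ (1→3→5 rises), coda /∅/ ok → well-formed

[vra]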